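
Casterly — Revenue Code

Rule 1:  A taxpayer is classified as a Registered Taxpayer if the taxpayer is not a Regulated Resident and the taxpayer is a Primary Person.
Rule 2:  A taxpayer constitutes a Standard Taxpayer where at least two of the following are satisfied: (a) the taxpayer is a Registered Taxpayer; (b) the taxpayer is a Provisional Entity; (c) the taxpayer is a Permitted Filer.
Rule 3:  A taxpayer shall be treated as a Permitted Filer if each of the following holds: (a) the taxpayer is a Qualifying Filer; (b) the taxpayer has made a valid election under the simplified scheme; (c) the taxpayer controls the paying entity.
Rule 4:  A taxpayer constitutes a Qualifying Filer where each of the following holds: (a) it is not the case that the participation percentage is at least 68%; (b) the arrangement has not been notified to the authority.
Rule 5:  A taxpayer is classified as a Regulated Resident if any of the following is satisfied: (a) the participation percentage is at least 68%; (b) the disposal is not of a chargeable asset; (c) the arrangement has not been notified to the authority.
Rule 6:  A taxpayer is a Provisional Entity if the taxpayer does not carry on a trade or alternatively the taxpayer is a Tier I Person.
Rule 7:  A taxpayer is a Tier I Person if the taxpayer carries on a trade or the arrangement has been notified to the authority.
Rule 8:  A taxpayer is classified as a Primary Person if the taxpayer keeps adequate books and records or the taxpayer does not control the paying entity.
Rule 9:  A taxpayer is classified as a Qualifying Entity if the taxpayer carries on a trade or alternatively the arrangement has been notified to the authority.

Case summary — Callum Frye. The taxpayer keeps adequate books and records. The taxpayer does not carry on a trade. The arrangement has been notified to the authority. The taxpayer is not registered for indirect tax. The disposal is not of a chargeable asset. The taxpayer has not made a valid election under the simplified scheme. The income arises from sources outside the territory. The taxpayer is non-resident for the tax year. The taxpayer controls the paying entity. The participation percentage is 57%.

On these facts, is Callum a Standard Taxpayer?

rule 5 — Regulated Resident: [participation percentage: 57% ≥ 68%? no] OR [the disposal is not of a chargeable asset? yes] OR [the arrangement has not been notified to the authority? no] → satisfied.
rule 8 — Primary Person: [the taxpayer keeps adequate books and records? yes] OR [the taxpayer does not control the paying entity? no] → satisfied.
rule 1 — Registered Taxpayer: [not a Regulated Resident (rule 5)? no] AND [Primary Person (rule 8)? yes] → not satisfied.
rule 7 — Tier I Person: [the taxpayer carries on a trade? no] OR [the arrangement has been notified to the authority? yes] → satisfied.
rule 6 — Provisional Entity: [the taxpayer does not carry on a trade? yes] OR [Tier I Person (rule 7)? yes] → satisfied.
rule 4 — Qualifying Filer: [participation percentage: 57% ≥ 68%? no, so negated condition yes] AND [the arrangement has not been notified to the authority? no] → not satisfied.
rule 3 — Permitted Filer: [Qualifying Filer (rule 4)? no] AND [the taxpayer has made a valid election under the simplified scheme? no] AND [the taxpayer controls the paying entity? yes] → not satisfied.
rule 2 — Standard Taxpayer: Registered Taxpayer (rule 1)? no; Provisional Entity (rule 6)? yes; Permitted Filer (rule 3)? no — 1 of 3 hold (need ≥2) → not satisfied.

No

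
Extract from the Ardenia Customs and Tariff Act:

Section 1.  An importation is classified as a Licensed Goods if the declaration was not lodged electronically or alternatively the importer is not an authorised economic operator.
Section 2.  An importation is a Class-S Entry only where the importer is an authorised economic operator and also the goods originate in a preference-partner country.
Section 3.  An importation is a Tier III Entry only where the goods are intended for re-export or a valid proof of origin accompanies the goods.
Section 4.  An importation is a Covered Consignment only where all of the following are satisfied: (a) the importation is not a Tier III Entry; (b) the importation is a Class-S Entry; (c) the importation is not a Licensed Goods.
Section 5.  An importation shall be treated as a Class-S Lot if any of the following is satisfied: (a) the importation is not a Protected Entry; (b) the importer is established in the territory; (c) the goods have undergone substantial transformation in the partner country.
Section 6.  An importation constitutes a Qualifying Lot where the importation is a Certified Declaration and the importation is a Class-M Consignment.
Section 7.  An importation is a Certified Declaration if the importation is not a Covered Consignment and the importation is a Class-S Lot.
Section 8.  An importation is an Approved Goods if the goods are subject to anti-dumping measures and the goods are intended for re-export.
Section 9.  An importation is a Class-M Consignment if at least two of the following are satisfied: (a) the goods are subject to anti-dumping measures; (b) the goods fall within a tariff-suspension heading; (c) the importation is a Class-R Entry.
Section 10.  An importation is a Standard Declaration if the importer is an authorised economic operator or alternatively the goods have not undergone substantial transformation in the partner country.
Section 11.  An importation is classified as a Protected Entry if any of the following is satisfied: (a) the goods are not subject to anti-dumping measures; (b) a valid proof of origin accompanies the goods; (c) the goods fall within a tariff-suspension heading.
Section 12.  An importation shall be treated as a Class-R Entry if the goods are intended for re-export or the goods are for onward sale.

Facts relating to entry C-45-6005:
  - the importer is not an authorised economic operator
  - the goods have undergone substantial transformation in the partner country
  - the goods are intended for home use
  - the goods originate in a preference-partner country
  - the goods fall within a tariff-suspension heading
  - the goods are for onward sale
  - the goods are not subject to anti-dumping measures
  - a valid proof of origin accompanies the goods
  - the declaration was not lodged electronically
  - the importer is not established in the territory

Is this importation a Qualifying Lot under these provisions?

Yes

section 3 — Tier III Entry: [the goods are intended for re-export? no] OR [a valid proof of origin accompanies the goods? yes] → satisfied.
section 2 — Class-S Entry: [the importer is an authorised economic operator? no] AND [the goods originate in a preference-partner country? yes] → not satisfied.
section 1 — Licensed Goods: [the declaration was not lodged electronically? yes] OR [the importer is not an authorised economic operator? yes] → satisfied.
section 4 — Covered Consignment: [not a Tier III Entry (section 3)? no] AND [Class-S Entry (section 2)? no] AND [not a Licensed Goods (section 1)? no] → not satisfied.
section 11 — Protected Entry: [the goods are not subject to anti-dumping measures? yes] OR [a valid proof of origin accompanies the goods? yes] OR [the goods fall within a tariff-suspension heading? yes] → satisfied.
section 5 — Class-S Lot: [not a Protected Entry (section 11)? no] OR [the importer is established in the territory? no] OR [the goods have undergone substantial transformation in the partner country? yes] → satisfied.
section 7 — Certified Declaration: [not a Covered Consignment (section 4)? yes] AND [Class-S Lot (section 5)? yes] → satisfied.
section 12 — Class-R Entry: [the goods are intended for re-export? no] OR [the goods are for onward sale? yes] → satisfied.
section 9 — Class-M Consignment: the goods are subject to anti-dumping measures? no; the goods fall within a tariff-suspension heading? yes; Class-R Entry (section 12)? yes — 2 of 3 hold (need ≥2) → satisfied.
section 6 — Qualifying Lot: [Certified Declaration (section 7)? yes] AND [Class-M Consignment (section 9)? yes] → satisfied.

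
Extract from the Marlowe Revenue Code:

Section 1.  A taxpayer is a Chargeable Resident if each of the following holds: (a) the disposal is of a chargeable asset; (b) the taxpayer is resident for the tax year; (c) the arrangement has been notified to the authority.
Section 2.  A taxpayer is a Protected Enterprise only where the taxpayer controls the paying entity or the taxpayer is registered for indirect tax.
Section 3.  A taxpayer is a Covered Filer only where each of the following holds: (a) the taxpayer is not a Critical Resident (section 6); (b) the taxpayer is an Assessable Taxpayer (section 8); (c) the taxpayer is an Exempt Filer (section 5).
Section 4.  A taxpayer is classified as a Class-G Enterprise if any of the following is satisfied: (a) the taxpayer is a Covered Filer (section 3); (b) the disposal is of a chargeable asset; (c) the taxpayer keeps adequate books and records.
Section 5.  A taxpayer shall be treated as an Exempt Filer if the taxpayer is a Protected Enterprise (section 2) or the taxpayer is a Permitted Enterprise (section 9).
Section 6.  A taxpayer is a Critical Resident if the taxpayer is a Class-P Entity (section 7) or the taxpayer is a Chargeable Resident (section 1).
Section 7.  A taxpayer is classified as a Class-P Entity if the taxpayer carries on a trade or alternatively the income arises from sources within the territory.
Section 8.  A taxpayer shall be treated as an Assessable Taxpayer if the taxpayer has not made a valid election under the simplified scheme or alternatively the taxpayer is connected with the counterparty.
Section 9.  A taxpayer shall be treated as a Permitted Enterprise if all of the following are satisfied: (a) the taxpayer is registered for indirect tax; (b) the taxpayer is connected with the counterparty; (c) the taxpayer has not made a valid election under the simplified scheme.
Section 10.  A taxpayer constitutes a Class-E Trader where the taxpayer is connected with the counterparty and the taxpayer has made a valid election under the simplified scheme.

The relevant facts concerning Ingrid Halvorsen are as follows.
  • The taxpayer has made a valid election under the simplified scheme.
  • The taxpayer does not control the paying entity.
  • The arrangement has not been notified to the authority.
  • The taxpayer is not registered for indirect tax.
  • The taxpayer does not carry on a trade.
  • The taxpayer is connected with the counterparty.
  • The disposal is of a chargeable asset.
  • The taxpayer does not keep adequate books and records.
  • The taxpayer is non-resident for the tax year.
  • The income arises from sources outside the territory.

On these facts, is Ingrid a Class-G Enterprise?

Yes

section 7 — Class-P Entity: [the taxpayer carries on a trade? no] OR [the income arises from sources within the territory? no] → not satisfied.
section 1 — Chargeable Resident: [the disposal is of a chargeable asset? yes] AND [the taxpayer is resident for the tax year? no] AND [the arrangement has been notified to the authority? no] → not satisfied.
section 6 — Critical Resident: [Class-P Entity (section 7)? no] OR [Chargeable Resident (section 1)? no] → not satisfied.
section 8 — Assessable Taxpayer: [the taxpayer has not made a valid election under the simplified scheme? no] OR [the taxpayer is connected with the counterparty? yes] → satisfied.
section 2 — Protected Enterprise: [the taxpayer controls the paying entity? no] OR [the taxpayer is registered for indirect tax? no] → not satisfied.
section 9 — Permitted Enterprise: [the taxpayer is registered for indirect tax? no] AND [the taxpayer is connected with the counterparty? yes] AND [the taxpayer has not made a valid election under the simplified scheme? no] → not satisfied.
section 5 — Exempt Filer: [Protected Enterprise (section 2)? no] OR [Permitted Enterprise (section 9)? no] → not satisfied.
section 3 — Covered Filer: [not a Critical Resident (section 6)? yes] AND [Assessable Taxpayer (section 8)? yes] AND [Exempt Filer (section 5)? no] → not satisfied.
section 4 — Class-G Enterprise: [Covered Filer (section 3)? no] OR [the disposal is of a chargeable asset? yes] OR [the taxpayer keeps adequate books and records? no] → satisfied.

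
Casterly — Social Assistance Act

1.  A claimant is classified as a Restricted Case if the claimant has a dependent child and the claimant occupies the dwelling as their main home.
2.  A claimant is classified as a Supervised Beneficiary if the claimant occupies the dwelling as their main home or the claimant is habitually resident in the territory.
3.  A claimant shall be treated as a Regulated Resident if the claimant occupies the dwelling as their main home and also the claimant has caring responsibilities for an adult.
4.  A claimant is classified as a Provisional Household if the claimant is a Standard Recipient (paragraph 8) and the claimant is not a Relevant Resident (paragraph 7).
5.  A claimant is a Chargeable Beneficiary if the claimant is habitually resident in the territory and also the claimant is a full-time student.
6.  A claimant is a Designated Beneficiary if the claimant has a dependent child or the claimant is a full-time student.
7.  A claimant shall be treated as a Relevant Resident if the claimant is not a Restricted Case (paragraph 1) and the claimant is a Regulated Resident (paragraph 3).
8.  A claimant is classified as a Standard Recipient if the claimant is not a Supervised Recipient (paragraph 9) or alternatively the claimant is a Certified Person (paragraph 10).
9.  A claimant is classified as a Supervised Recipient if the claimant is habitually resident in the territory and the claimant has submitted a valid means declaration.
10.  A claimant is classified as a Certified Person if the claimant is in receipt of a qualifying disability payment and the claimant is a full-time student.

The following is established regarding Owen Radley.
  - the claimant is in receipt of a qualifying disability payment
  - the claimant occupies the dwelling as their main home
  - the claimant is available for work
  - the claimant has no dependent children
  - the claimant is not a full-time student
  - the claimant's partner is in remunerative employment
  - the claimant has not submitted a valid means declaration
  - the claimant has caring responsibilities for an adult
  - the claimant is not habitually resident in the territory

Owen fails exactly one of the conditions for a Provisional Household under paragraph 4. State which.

Relevant Resident

Under paragraph 9: the claimant is habitually resident in the territory? no; and the claimant has submitted a valid means declaration? no. So the claimant is not a Supervised Recipient.
Under paragraph 10: the claimant is in receipt of a qualifying disability payment? yes; and the claimant is a full-time student? no. So the claimant is not a Certified Person.
Under paragraph 8: not a Supervised Recipient (paragraph 9)? yes; or Certified Person (paragraph 10)? no. So the claimant is a Standard Recipient.
Under paragraph 1: the claimant has a dependent child? no; and the claimant occupies the dwelling as their main home? yes. So the claimant is not a Restricted Case.
Under paragraph 3: the claimant occupies the dwelling as their main home? yes; and the claimant has caring responsibilities for an adult? yes. So the claimant is a Regulated Resident.
Under paragraph 7: not a Restricted Case (paragraph 1)? yes; and Regulated Resident (paragraph 3)? yes. So the claimant is a Relevant Resident.
Under paragraph 4: Standard Recipient (paragraph 8)? yes; and not a Relevant Resident (paragraph 7)? no. So the claimant is not a Provisional Household.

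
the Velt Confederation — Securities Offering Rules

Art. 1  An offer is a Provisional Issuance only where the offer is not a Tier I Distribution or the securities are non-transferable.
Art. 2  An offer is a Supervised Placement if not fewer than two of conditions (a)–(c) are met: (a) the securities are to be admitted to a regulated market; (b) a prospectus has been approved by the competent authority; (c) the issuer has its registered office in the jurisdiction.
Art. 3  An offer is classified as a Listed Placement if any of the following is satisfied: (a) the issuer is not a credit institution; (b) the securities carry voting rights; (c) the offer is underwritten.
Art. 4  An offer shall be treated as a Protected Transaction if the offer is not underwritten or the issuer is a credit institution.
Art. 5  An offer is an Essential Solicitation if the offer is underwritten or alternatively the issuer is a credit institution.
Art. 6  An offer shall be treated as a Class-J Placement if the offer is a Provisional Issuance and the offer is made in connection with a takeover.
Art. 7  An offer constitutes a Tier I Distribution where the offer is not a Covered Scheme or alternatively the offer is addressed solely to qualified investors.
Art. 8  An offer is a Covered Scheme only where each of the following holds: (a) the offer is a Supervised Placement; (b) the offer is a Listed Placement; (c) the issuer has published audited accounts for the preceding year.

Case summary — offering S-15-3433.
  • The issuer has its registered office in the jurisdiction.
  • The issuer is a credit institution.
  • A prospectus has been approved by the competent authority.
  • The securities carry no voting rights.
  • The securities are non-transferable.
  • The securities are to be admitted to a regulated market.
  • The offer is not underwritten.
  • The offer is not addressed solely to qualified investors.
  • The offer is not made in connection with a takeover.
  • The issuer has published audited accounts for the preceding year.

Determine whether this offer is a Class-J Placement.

No

Under article 2: the securities are to be admitted to a regulated market? yes; a prospectus has been approved by the competent authority? yes; the issuer has its registered office in the jurisdiction? yes — 3 of 3 hold (need ≥2) → satisfied.
Under article 3: the issuer is not a credit institution? no; or the securities carry voting rights? no; or the offer is underwritten? no. So the offer is not a Listed Placement.
Under article 8: Supervised Placement (article 2)? yes; and Listed Placement (article 3)? no; and the issuer has published audited accounts for the preceding year? yes. So the offer is not a Covered Scheme.
Under article 7: not a Covered Scheme (article 8)? yes; or the offer is addressed solely to qualified investors? no. So the offer is a Tier I Distribution.
Under article 1: not a Tier I Distribution (article 7)? no; or the securities are non-transferable? yes. So the offer is a Provisional Issuance.
Under article 6: Provisional Issuance (article 1)? yes; and the offer is made in connection with a takeover? no. So the offer is not a Class-J Placement.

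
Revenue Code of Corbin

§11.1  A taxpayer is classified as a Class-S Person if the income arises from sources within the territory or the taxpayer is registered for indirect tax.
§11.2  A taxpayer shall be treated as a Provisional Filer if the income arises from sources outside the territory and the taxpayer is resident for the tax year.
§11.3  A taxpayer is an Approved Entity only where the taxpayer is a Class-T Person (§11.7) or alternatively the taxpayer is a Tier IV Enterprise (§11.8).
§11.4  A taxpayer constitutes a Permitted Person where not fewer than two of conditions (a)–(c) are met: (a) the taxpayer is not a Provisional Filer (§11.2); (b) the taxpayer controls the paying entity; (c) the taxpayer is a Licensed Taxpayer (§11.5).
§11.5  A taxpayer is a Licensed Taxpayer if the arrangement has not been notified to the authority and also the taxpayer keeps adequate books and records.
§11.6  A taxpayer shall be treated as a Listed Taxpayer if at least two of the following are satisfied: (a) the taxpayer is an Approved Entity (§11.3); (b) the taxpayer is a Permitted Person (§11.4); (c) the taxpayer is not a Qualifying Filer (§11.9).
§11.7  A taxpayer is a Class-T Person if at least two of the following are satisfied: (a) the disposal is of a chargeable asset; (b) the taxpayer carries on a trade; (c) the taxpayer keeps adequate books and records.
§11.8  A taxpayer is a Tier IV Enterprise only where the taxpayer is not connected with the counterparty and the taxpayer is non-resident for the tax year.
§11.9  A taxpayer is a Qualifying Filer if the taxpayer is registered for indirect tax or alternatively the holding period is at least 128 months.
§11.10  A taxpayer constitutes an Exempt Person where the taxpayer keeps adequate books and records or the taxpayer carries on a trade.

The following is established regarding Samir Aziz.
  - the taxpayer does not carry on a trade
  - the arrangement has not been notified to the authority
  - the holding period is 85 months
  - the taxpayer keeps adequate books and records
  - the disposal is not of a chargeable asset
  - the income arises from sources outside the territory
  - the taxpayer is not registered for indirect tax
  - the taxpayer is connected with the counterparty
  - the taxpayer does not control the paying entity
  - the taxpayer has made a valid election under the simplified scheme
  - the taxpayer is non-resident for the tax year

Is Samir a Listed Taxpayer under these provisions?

Under §11.7: the disposal is of a chargeable asset? no; the taxpayer carries on a trade? no; the taxpayer keeps adequate books and records? yes — 1 of 3 hold (need ≥2) → not satisfied.
Under §11.8: the taxpayer is not connected with the counterparty? no; and the taxpayer is non-resident for the tax year? yes. So the taxpayer is not a Tier IV Enterprise.
Under §11.3: Class-T Person (§11.7)? no; or Tier IV Enterprise (§11.8)? no. So the taxpayer is not an Approved Entity.
Under §11.2: the income arises from sources outside the territory? yes; and the taxpayer is resident for the tax year? no. So the taxpayer is not a Provisional Filer.
Under §11.5: the arrangement has not been notified to the authority? yes; and the taxpayer keeps adequate books and records? yes. So the taxpayer is a Licensed Taxpayer.
Under §11.4: not a Provisional Filer (§11.2)? yes; the taxpayer controls the paying entity? no; Licensed Taxpayer (§11.5)? yes — 2 of 3 hold (need ≥2) → satisfied.
Under §11.9: the taxpayer is registered for indirect tax? no; or holding period: 85 months ≥ 128 months? no. So the taxpayer is not a Qualifying Filer.
Under §11.6: Approved Entity (§11.3)? no; Permitted Person (§11.4)? yes; not a Qualifying Filer (§11.9)? yes — 2 of 3 hold (need ≥2) → satisfied.

Yes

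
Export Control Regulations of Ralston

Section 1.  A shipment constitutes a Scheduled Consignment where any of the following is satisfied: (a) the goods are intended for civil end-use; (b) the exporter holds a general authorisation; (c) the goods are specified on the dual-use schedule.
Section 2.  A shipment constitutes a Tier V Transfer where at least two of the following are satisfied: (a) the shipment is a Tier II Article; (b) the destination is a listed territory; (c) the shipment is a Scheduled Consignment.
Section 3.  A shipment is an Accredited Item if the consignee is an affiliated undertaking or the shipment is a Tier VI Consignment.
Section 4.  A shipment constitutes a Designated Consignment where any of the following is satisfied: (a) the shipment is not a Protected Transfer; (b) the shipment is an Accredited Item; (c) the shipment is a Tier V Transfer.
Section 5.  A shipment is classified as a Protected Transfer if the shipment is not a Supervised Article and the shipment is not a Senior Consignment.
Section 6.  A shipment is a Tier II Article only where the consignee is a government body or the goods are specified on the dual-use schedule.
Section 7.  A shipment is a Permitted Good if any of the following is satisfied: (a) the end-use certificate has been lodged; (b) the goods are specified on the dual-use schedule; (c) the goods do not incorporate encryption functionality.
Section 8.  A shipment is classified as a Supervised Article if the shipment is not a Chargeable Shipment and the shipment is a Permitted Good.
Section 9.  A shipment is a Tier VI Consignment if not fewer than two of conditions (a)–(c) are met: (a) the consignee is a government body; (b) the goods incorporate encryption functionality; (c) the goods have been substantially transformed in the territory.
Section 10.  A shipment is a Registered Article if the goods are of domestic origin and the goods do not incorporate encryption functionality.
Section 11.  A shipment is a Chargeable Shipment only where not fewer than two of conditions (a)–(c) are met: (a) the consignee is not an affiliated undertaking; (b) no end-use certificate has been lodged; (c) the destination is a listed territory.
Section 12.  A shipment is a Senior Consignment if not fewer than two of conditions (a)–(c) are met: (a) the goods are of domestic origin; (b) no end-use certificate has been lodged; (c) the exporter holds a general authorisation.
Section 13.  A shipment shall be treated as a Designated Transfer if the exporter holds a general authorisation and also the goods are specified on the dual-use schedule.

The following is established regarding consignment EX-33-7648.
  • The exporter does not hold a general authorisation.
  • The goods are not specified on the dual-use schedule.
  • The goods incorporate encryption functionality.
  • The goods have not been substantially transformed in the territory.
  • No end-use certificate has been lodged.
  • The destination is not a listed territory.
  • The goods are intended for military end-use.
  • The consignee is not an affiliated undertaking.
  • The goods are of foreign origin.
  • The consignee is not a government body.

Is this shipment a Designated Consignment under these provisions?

Under section 11: the consignee is not an affiliated undertaking? yes; no end-use certificate has been lodged? yes; the destination is a listed territory? no — 2 of 3 hold (need ≥2) → satisfied.
Under section 7: the end-use certificate has been lodged? no; or the goods are specified on the dual-use schedule? no; or the goods do not incorporate encryption functionality? no. So the shipment is not a Permitted Good.
Under section 8: not a Chargeable Shipment (section 11)? no; and Permitted Good (section 7)? no. So the shipment is not a Supervised Article.
Under section 12: the goods are of domestic origin? no; no end-use certificate has been lodged? yes; the exporter holds a general authorisation? no — 1 of 3 hold (need ≥2) → not satisfied.
Under section 5: not a Supervised Article (section 8)? yes; and not a Senior Consignment (section 12)? yes. So the shipment is a Protected Transfer.
Under section 9: the consignee is a government body? no; the goods incorporate encryption functionality? yes; the goods have been substantially transformed in the territory? no — 1 of 3 hold (need ≥2) → not satisfied.
Under section 3: the consignee is an affiliated undertaking? no; or Tier VI Consignment (section 9)? no. So the shipment is not an Accredited Item.
Under section 6: the consignee is a government body? no; or the goods are specified on the dual-use schedule? no. So the shipment is not a Tier II Article.
Under section 1: the goods are intended for civil end-use? no; or the exporter holds a general authorisation? no; or the goods are specified on the dual-use schedule? no. So the shipment is not a Scheduled Consignment.
Under section 2: Tier II Article (section 6)? no; the destination is a listed territory? no; Scheduled Consignment (section 1)? no — 0 of 3 hold (need ≥2) → not satisfied.
Under section 4: not a Protected Transfer (section 5)? no; or Accredited Item (section 3)? no; or Tier V Transfer (section 2)? no. So the shipment is not a Designated Consignment.

No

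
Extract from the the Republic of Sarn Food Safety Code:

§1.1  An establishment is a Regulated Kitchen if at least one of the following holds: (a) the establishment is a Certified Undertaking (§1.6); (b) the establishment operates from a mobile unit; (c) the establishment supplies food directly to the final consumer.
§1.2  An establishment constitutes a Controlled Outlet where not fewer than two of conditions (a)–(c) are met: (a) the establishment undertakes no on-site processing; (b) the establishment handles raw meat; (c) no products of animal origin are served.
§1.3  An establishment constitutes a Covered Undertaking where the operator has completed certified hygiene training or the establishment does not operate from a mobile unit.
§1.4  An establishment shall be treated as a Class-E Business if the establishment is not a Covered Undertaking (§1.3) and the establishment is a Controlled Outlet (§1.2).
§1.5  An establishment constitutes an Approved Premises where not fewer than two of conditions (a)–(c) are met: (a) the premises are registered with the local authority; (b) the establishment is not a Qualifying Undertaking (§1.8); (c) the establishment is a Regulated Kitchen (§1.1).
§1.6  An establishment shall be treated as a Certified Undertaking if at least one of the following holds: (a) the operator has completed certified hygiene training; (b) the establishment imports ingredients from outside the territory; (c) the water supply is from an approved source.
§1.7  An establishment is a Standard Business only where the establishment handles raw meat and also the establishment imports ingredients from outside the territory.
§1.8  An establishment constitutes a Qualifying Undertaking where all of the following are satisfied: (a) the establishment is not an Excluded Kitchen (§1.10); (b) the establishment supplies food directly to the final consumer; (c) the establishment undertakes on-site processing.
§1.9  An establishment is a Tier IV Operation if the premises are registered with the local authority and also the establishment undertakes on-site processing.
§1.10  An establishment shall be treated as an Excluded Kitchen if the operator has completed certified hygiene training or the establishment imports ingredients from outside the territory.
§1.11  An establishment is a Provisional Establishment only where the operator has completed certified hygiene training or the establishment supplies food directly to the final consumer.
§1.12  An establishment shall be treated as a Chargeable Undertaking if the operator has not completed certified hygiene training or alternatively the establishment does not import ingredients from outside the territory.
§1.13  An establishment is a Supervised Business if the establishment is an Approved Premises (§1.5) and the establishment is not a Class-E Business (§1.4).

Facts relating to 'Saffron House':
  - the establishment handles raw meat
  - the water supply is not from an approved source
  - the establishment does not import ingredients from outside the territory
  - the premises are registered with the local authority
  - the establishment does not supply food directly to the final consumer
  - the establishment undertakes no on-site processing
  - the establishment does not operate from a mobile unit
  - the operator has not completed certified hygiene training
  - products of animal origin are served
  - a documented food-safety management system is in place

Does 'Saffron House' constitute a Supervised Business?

§1.10 — Excluded Kitchen: [the operator has completed certified hygiene training? no] OR [the establishment imports ingredients from outside the territory? no] → not satisfied.
§1.8 — Qualifying Undertaking: [not an Excluded Kitchen (§1.10)? yes] AND [the establishment supplies food directly to the final consumer? no] AND [the establishment undertakes on-site processing? no] → not satisfied.
§1.6 — Certified Undertaking: [the operator has completed certified hygiene training? no] OR [the establishment imports ingredients from outside the territory? no] OR [the water supply is from an approved source? no] → not satisfied.
§1.1 — Regulated Kitchen: [Certified Undertaking (§1.6)? no] OR [the establishment operates from a mobile unit? no] OR [the establishment supplies food directly to the final consumer? no] → not satisfied.
§1.5 — Approved Premises: the premises are registered with the local authority? yes; not a Qualifying Undertaking (§1.8)? yes; Regulated Kitchen (§1.1)? no — 2 of 3 hold (need ≥2) → satisfied.
§1.3 — Covered Undertaking: [the operator has completed certified hygiene training? no] OR [the establishment does not operate from a mobile unit? yes] → satisfied.
§1.2 — Controlled Outlet: the establishment undertakes no on-site processing? yes; the establishment handles raw meat? yes; no products of animal origin are served? no — 2 of 3 hold (need ≥2) → satisfied.
§1.4 — Class-E Business: [not a Covered Undertaking (§1.3)? no] AND [Controlled Outlet (§1.2)? yes] → not satisfied.
§1.13 — Supervised Business: [Approved Premises (§1.5)? yes] AND [not a Class-E Business (§1.4)? yes] → satisfied.

Yes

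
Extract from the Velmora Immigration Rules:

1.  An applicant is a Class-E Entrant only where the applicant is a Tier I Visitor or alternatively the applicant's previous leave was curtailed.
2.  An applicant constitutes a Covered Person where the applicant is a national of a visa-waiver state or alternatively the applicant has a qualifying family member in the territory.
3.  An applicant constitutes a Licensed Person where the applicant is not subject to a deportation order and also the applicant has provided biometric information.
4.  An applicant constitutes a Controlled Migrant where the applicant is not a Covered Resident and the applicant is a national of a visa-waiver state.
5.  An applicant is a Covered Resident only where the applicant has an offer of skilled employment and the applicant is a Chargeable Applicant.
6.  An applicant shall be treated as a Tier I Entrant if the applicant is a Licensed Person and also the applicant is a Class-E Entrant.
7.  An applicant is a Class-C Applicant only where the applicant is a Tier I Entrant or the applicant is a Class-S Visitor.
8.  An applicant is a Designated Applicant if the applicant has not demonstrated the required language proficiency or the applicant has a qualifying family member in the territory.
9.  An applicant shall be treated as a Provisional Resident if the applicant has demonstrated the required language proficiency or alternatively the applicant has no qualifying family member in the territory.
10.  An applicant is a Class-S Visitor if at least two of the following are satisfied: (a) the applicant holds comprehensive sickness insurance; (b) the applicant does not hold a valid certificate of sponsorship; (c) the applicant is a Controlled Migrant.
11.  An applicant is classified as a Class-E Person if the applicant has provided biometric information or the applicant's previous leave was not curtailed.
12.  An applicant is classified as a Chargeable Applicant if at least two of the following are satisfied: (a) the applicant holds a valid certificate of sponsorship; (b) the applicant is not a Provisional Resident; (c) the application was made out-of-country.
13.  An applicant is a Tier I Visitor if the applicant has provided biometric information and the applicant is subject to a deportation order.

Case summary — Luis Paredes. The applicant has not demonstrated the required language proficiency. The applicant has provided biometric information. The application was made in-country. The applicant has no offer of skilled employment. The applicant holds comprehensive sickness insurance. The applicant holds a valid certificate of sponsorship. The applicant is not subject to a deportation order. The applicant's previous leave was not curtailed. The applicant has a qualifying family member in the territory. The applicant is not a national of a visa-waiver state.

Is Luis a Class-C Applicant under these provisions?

No

paragraph 3 — Licensed Person: [the applicant is not subject to a deportation order? yes] AND [the applicant has provided biometric information? yes] → satisfied.
paragraph 13 — Tier I Visitor: [the applicant has provided biometric information? yes] AND [the applicant is subject to a deportation order? no] → not satisfied.
paragraph 1 — Class-E Entrant: [Tier I Visitor (paragraph 13)? no] OR [the applicant's previous leave was curtailed? no] → not satisfied.
paragraph 6 — Tier I Entrant: [Licensed Person (paragraph 3)? yes] AND [Class-E Entrant (paragraph 1)? no] → not satisfied.
paragraph 9 — Provisional Resident: [the applicant has demonstrated the required language proficiency? no] OR [the applicant has no qualifying family member in the territory? no] → not satisfied.
paragraph 12 — Chargeable Applicant: the applicant holds a valid certificate of sponsorship? yes; not a Provisional Resident (paragraph 9)? yes; the application was made out-of-country? no — 2 of 3 hold (need ≥2) → satisfied.
paragraph 5 — Covered Resident: [the applicant has an offer of skilled employment? no] AND [Chargeable Applicant (paragraph 12)? yes] → not satisfied.
paragraph 4 — Controlled Migrant: [not a Covered Resident (paragraph 5)? yes] AND [the applicant is a national of a visa-waiver state? no] → not satisfied.
paragraph 10 — Class-S Visitor: the applicant holds comprehensive sickness insurance? yes; the applicant does not hold a valid certificate of sponsorship? no; Controlled Migrant (paragraph 4)? no — 1 of 3 hold (need ≥2) → not satisfied.
paragraph 7 — Class-C Applicant: [Tier I Entrant (paragraph 6)? no] OR [Class-S Visitor (paragraph 10)? no] → not satisfied.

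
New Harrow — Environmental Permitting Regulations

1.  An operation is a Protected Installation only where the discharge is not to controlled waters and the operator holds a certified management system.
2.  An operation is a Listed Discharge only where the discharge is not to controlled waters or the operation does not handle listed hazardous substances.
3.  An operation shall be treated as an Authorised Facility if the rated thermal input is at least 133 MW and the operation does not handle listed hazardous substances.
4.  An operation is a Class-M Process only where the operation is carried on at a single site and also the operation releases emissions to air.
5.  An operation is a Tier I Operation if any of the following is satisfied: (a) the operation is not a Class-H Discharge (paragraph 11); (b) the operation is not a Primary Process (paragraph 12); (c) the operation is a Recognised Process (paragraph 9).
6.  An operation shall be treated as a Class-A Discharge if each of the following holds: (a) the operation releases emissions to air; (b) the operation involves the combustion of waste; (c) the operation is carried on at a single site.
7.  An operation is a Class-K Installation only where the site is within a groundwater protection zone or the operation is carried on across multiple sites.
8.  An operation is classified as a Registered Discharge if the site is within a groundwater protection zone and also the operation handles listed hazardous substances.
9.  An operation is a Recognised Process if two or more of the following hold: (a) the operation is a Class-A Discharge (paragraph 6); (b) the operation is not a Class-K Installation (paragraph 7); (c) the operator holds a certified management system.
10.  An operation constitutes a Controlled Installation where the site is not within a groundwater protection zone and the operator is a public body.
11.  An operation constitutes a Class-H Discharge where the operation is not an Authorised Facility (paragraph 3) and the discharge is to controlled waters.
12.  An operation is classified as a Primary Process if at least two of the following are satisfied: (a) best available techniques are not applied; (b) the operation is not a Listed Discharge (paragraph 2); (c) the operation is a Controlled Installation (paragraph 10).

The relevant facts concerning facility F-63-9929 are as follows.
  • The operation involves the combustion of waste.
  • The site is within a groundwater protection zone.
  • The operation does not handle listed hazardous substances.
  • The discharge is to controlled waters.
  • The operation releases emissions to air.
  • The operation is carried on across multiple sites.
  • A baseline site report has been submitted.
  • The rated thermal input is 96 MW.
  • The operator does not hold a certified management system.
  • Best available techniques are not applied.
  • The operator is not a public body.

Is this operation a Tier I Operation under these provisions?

Yes

paragraph 3 — Authorised Facility: [rated thermal input: 96 MW ≥ 133 MW? no] AND [the operation does not handle listed hazardous substances? yes] → not satisfied.
paragraph 11 — Class-H Discharge: [not an Authorised Facility (paragraph 3)? yes] AND [the discharge is to controlled waters? yes] → satisfied.
paragraph 2 — Listed Discharge: [the discharge is not to controlled waters? no] OR [the operation does not handle listed hazardous substances? yes] → satisfied.
paragraph 10 — Controlled Installation: [the site is not within a groundwater protection zone? no] AND [the operator is a public body? no] → not satisfied.
paragraph 12 — Primary Process: best available techniques are not applied? yes; not a Listed Discharge (paragraph 2)? no; Controlled Installation (paragraph 10)? no — 1 of 3 hold (need ≥2) → not satisfied.
paragraph 6 — Class-A Discharge: [the operation releases emissions to air? yes] AND [the operation involves the combustion of waste? yes] AND [the operation is carried on at a single site? no] → not satisfied.
paragraph 7 — Class-K Installation: [the site is within a groundwater protection zone? yes] OR [the operation is carried on across multiple sites? yes] → satisfied.
paragraph 9 — Recognised Process: Class-A Discharge (paragraph 6)? no; not a Class-K Installation (paragraph 7)? no; the operator holds a certified management system? no — 0 of 3 hold (need ≥2) → not satisfied.
paragraph 5 — Tier I Operation: [not a Class-H Discharge (paragraph 11)? no] OR [not a Primary Process (paragraph 12)? yes] OR [Recognised Process (paragraph 9)? no] → satisfied.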